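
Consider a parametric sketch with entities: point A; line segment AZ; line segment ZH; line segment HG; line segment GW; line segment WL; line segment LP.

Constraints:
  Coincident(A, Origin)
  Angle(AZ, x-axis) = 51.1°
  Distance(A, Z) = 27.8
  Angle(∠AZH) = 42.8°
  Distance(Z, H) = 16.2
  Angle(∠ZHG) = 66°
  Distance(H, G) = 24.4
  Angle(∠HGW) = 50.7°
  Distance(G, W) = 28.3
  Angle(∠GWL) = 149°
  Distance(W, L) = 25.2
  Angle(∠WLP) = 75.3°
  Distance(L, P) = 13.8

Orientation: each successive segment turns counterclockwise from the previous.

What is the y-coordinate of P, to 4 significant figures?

43.79

∠GWL = 149.0° gives WL at 102.6° from the x-axis; with |WL| = 25.2, L = (17.90, 50.12). ∠WLP = 75.3° gives LP at -152.7° from the x-axis; with |LP| = 13.8, P = (5.638, 43.79). So P.y = 43.79.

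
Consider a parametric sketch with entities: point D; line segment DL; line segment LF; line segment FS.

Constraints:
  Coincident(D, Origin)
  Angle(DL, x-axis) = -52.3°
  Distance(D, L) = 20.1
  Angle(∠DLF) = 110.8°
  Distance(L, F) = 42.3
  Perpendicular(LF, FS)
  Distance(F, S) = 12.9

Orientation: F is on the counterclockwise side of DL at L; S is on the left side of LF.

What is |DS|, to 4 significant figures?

49.79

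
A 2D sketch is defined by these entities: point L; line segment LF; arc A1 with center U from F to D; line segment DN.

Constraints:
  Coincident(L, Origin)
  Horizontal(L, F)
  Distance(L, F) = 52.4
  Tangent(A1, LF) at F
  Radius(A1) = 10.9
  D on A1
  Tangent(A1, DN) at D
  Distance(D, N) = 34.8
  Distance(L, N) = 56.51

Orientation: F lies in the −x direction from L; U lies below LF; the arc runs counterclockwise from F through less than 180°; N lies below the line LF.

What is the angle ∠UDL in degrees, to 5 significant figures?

26.954°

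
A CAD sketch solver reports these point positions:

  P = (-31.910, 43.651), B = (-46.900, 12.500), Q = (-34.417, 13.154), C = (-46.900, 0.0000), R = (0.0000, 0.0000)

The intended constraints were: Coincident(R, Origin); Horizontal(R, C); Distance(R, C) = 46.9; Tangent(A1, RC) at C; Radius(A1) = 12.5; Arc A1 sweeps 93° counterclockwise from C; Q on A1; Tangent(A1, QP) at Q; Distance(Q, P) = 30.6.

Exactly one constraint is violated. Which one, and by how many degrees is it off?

Tangent(A1, QP) at Q — off by 7.70°.

R = (0.00, 0.00) ✓; R.y = 0.00, C.y = 0.00 ✓; |RC| = 46.90 ✓; ∠(BC, CR) = 90.00° ✓; |BC| = 12.50 ✓; bearing(B→Q) − bearing(B→C) = 93.00° ✓; |BQ| = 12.50 ✓; ∠(BQ, QP) = 97.70° ✗; |QP| = 30.60 ✓.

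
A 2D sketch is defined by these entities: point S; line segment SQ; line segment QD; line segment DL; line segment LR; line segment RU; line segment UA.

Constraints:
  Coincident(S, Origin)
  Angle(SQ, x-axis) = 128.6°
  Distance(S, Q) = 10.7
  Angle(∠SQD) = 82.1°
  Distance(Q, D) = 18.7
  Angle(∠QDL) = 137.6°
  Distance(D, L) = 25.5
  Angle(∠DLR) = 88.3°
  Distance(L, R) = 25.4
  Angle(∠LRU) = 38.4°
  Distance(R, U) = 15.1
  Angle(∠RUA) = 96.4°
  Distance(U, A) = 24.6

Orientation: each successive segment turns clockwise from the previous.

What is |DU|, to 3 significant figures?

20.6

∠DLR = 88.3° gives LR at -103° from the x-axis; with |LR| = 25.4, R = (28.5, -12.0). ∠LRU = 38.4° gives RU at 115° from the x-axis; with |RU| = 15.1, U = (22.1, 1.72). Then |DU| = |U − D| = 20.6.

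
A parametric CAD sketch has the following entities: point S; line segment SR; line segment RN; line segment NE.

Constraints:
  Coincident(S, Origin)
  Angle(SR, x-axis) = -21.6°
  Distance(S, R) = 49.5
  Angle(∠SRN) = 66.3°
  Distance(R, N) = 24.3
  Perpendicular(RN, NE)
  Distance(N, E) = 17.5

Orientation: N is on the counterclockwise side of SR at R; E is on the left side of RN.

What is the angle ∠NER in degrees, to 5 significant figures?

54.240°

∠SRN = 66.3°, so RN runs at -21.6° + (180° − 66.3°) = 92.100° from the x-axis; with |RN| = 24.3, N = R + 24.3·(cos 92.100°, sin 92.100°) = (45.133, 6.0615). The perpendicularity gives NE at right angles to RN; with |NE| = 17.5 on the left of RN, E = N + 17.5·(-0.99933, -0.036644) = (27.645, 5.4202). Then cos ∠NER = EN·ER / (|EN||ER|), giving 54.240°.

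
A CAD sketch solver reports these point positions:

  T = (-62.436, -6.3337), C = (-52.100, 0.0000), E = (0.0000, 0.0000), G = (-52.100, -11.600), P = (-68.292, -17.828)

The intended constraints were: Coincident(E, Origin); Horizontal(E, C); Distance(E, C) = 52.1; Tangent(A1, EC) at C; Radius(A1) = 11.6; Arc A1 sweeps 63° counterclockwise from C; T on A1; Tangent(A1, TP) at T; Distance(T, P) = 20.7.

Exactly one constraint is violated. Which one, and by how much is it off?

Distance(T, P) = 20.7 — off by 7.80.

E = (0.00, 0.00) ✓; E.y = 0.00, C.y = 0.00 ✓; |EC| = 52.10 ✓; ∠(GC, CE) = 90.00° ✓; |GC| = 11.60 ✓; bearing(G→T) − bearing(G→C) = 63.00° ✓; |GT| = 11.60 ✓; ∠(GT, TP) = 90.00° ✓; |TP| = 12.90 ✗.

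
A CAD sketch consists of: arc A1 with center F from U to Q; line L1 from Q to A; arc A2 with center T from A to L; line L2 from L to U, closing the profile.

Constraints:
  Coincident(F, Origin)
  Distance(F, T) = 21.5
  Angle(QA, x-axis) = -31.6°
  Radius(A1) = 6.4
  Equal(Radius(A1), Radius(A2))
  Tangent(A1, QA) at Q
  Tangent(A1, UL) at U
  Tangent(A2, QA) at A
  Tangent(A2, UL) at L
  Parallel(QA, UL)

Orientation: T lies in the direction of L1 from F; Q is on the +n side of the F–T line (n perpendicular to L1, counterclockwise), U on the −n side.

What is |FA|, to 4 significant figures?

22.43

The slot axis is L1's direction at -31.6°, so u = (cos -31.6°, sin -31.6°) = (0.8517, -0.5240) and n = (−sin -31.6°, cos -31.6°) = (0.5240, 0.8517). F is at the origin and T lies 21.5 along u from F, so T = 21.5·u = (18.31, -11.27). Tangency of A1 to both parallel lines with radius 6.4 puts Q and U at F ± 6.4·n: Q = (3.354, 5.451), U = (-3.354, -5.451). Equal radii place A and L the same way about T: A = T + 6.4·n = (21.67, -5.815), L = T − 6.4·n = (14.96, -16.72). Then |FA| = |A − F| = 22.43.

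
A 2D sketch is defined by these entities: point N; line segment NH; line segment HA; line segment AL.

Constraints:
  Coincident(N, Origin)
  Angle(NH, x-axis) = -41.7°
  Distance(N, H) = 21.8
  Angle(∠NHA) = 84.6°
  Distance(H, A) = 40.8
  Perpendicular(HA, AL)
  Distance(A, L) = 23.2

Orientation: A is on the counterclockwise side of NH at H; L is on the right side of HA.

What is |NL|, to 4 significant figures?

59.31

∠NHA = 84.6°, so HA runs at -41.7° + (180° − 84.6°) = 53.70° from the x-axis; with |HA| = 40.8, A = H + 40.8·(cos 53.70°, sin 53.70°) = (40.43, 18.38). The perpendicularity gives AL at right angles to HA; with |AL| = 23.2 on the right of HA, L = A + 23.2·(0.8059, -0.5920) = (59.13, 4.645). Then |NL| = |L − N| = 59.31.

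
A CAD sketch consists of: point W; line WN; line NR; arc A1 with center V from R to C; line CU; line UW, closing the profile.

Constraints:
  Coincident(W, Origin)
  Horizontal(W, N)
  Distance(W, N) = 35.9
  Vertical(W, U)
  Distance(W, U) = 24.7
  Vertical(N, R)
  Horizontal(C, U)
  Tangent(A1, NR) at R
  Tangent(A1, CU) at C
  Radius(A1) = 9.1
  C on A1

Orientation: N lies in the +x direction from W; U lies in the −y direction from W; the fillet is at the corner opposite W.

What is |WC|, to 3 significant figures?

36.4

The virtual corner opposite W is at (35.9, -24.7). The tangent condition forces VR to be normal to NR and tangency of A1 to CU means the radius VC is perpendicular to CU, with radius 9.1, so the center V sits 9.1 in from both sides at V = (26.8, -15.6). That places the tangent points at R = (35.9, -15.6) on NR and C = (26.8, -24.7) on CU. Then |WC| = |C − W| = 36.4.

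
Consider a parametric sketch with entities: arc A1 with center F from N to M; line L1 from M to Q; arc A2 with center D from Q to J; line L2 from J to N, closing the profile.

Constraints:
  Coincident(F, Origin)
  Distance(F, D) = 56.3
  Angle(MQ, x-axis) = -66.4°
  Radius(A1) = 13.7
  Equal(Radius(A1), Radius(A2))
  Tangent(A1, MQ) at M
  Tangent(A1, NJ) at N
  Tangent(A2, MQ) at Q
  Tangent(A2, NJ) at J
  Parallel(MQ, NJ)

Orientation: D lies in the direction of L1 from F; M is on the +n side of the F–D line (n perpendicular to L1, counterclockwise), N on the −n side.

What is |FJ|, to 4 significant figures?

57.94

The slot axis is L1's direction at -66.4°, so u = (cos -66.4°, sin -66.4°) = (0.4003, -0.9164) and n = (−sin -66.4°, cos -66.4°) = (0.9164, 0.4003). F is at the origin and D lies 56.3 along u from F, so D = 56.3·u = (22.54, -51.59). Tangency of A1 to both parallel lines with radius 13.7 puts M and N at F ± 13.7·n: M = (12.55, 5.485), N = (-12.55, -5.485). Equal radii place Q and J the same way about D: Q = D + 13.7·n = (35.09, -46.11), J = D − 13.7·n = (9.985, -57.08). Then |FJ| = |J − F| = 57.94.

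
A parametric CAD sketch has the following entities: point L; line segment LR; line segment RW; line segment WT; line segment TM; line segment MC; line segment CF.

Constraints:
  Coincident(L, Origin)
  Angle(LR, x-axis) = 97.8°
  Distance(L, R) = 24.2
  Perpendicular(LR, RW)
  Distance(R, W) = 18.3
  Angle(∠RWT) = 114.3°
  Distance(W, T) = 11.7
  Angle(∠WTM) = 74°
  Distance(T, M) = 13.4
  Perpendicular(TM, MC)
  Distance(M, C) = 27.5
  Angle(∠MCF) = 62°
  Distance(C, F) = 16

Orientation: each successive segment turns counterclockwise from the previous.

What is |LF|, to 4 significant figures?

39.44

The perpendicularity gives MC at right angles to TM, so MC runs at 89.50°; with |MC| = 27.5, C = (-11.10, 37.66). ∠MCF = 62.0° gives CF at -152.5° from the x-axis; with |CF| = 16.0, F = (-25.29, 30.27). Then |LF| = |F − L| = 39.44.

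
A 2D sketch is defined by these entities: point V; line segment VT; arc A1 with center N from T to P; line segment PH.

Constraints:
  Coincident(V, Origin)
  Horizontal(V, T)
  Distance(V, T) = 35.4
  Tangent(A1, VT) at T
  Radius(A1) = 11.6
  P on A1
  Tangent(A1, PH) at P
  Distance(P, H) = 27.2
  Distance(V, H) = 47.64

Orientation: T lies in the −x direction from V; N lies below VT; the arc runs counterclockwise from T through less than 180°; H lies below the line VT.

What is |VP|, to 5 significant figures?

48.150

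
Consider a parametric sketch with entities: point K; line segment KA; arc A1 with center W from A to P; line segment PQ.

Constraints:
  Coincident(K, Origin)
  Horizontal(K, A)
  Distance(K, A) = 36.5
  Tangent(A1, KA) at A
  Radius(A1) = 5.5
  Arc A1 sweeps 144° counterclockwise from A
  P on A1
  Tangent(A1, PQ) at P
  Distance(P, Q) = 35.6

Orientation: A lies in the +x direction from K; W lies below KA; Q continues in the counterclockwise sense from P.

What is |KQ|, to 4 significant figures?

69.32

K is at the origin; KA is horizontal with |KA| = 36.5 and A on the +x side, so A = (36.50, 0.000). Tangency of A1 to KA means the radius WA is perpendicular to KA, so W = A + (0, -5.5) = (36.50, -5.500). On A1, A sits at bearing 90° from W; a 144° counterclockwise sweep puts P at bearing 234°, so P = W + 5.5·(cos 234°, sin 234°) = (33.27, -9.950). Since A1 is tangent to PQ there, WP ⟂ PQ, so PQ runs along (−sin 234°, cos 234°); with |PQ| = 35.6, Q = (62.07, -30.87). Then |KQ| = |Q − K| = 69.32.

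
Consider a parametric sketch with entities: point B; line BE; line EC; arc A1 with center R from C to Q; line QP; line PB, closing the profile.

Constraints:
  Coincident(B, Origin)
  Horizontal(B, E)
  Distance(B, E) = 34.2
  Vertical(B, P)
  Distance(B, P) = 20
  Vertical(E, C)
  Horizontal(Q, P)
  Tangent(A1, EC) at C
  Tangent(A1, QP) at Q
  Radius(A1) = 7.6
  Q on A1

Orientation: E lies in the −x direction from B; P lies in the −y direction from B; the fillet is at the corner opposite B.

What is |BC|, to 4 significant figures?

36.38

B is at the origin; B and E share the same y with |BE| = 34.2 and E on the −x side, so E = (-34.20, 0.000). B and P share the same x with |BP| = 20.0 and P on the −y side, so P = (0.000, -20.00). The virtual corner opposite B is at (-34.20, -20.00). A1 meets EC tangentially, so RC is at right angles to EC and the tangent condition forces RQ to be normal to QP, with radius 7.6, so the center R sits 7.6 in from both sides at R = (-26.60, -12.40). That places the tangent points at C = (-34.20, -12.40) on EC and Q = (-26.60, -20.00) on QP. Then |BC| = |C − B| = 36.38.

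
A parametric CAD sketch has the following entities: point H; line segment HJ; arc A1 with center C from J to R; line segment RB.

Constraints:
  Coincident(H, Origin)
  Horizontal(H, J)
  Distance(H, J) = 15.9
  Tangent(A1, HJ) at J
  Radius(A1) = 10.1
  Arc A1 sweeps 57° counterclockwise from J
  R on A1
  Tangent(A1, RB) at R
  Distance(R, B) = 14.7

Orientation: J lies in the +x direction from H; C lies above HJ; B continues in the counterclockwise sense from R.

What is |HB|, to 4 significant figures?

36.53

H is at the origin; HJ is horizontal with |HJ| = 15.9 and J on the +x side, so J = (15.90, 0.000). Tangency of A1 to HJ means the radius CJ is perpendicular to HJ, so C = J + (0, 10.1) = (15.90, 10.10). On A1, J sits at bearing -90° from C; a 57° counterclockwise sweep puts R at bearing -33°, so R = C + 10.1·(cos -33°, sin -33°) = (24.37, 4.599). Tangency of A1 to RB means the radius CR is perpendicular to RB, so RB runs along (−sin -33°, cos -33°); with |RB| = 14.7, B = (32.38, 16.93). Then |HB| = |B − H| = 36.53.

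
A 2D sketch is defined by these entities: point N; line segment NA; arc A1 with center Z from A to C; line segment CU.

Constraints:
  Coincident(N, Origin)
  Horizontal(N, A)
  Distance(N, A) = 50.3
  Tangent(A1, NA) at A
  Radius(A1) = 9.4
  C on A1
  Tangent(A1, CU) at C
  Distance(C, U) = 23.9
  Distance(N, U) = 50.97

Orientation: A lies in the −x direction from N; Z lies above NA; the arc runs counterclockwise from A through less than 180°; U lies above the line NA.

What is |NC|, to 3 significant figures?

41.8

Checks: N = (0.00, 0.00) ✓; |ZC| = 9.400 ✓; ∠(ZC, CU) = 90.00° ✓; |CU| = 23.90 ✓; |NU| = 50.97 ✓.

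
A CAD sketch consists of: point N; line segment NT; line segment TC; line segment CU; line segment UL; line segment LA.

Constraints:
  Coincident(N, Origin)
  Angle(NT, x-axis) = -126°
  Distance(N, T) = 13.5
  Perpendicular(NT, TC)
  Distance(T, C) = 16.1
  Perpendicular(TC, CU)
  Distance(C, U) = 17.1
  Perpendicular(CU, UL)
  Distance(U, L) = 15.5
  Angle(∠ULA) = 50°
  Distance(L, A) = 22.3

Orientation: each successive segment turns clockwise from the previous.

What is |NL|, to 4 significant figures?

3.650

TC ⟂ CU, so CU runs at 54.00°; with |CU| = 17.1, U = (-10.91, 12.38). CU ⟂ UL, so UL runs at -36.00°; with |UL| = 15.5, L = (1.631, 3.265). Then |NL| = |L − N| = 3.650.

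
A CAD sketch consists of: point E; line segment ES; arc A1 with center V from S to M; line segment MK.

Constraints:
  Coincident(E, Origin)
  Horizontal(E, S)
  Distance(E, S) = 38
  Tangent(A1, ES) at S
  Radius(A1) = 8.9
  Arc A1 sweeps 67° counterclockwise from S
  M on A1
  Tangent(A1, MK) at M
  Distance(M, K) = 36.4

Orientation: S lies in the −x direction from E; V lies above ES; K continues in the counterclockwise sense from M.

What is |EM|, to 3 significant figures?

30.3

E is at the origin; ES is horizontal with |ES| = 38.0 and S on the −x side, so S = (-38.0, 0.00). Tangency of A1 to ES means the radius VS is perpendicular to ES, so V = S + (0, 8.9) = (-38.0, 8.90). On A1, S sits at bearing -90° from V; a 67° counterclockwise sweep puts M at bearing -23°, so M = V + 8.9·(cos -23°, sin -23°) = (-29.8, 5.42). Then |EM| = |M − E| = 30.3.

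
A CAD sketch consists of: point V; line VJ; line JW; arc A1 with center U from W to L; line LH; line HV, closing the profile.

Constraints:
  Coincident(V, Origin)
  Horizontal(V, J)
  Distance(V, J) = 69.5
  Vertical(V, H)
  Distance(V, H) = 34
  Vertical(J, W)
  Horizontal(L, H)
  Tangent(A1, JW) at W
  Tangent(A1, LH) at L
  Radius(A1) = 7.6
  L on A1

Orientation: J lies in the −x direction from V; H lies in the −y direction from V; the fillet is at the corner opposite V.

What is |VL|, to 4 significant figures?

70.62

V is at the origin; VJ is horizontal with |VJ| = 69.5 and J on the −x side, so J = (-69.50, 0.000). VH is vertical with |VH| = 34.0 and H on the −y side, so H = (0.000, -34.00). The virtual corner opposite V is at (-69.50, -34.00). Since A1 is tangent to JW there, UW ⟂ JW and tangency of A1 to LH means the radius UL is perpendicular to LH, with radius 7.6, so the center U sits 7.6 in from both sides at U = (-61.90, -26.40). That places the tangent points at W = (-69.50, -26.40) on JW and L = (-61.90, -34.00) on LH. Then |VL| = |L − V| = 70.62.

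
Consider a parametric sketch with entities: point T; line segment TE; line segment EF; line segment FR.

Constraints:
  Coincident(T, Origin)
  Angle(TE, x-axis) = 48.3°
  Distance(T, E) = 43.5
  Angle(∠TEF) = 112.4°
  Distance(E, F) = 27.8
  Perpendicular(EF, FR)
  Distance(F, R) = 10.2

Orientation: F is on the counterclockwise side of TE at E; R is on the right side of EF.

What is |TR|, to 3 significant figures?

67.2

∠TEF = 112.4°, so EF runs at 48.3° + (180° − 112.4°) = 116° from the x-axis; with |EF| = 27.8, F = E + 27.8·(cos 116°, sin 116°) = (16.8, 57.5). EF is perpendicular to FR; with |FR| = 10.2 on the right of EF, R = F + 10.2·(0.900, 0.437) = (26.0, 61.9). Then |TR| = |R − T| = 67.2.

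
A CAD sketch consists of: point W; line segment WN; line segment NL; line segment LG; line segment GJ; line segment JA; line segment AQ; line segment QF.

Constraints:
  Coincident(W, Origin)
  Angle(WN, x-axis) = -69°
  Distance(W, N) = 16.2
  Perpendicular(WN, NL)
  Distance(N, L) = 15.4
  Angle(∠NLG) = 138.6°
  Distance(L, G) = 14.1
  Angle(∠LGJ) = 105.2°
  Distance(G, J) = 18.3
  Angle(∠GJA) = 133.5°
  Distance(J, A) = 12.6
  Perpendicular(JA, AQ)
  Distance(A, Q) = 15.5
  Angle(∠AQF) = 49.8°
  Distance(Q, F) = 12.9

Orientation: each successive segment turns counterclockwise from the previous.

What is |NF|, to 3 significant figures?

23.7

JA ⟂ AQ, so AQ runs at -86.3°; with |AQ| = 15.5, Q = (1.71, -0.957). ∠AQF = 49.8° gives QF at 43.9° from the x-axis; with |QF| = 12.9, F = (11.0, 7.99). Then |NF| = |F − N| = 23.7.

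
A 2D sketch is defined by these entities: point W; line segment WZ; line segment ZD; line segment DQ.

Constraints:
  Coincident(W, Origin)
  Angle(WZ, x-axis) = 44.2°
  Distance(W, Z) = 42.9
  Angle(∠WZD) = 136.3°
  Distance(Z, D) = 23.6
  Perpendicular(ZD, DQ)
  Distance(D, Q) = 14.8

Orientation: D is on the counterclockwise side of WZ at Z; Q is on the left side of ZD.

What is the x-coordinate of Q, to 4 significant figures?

16.83

∠WZD = 136.3°, so ZD runs at 44.2° + (180° − 136.3°) = 87.90° from the x-axis; with |ZD| = 23.6, D = Z + 23.6·(cos 87.90°, sin 87.90°) = (31.62, 53.49). The perpendicularity gives DQ at right angles to ZD; with |DQ| = 14.8 on the left of ZD, Q = D + 14.8·(-0.9993, 0.03664) = (16.83, 54.03). So Q.x = 16.83.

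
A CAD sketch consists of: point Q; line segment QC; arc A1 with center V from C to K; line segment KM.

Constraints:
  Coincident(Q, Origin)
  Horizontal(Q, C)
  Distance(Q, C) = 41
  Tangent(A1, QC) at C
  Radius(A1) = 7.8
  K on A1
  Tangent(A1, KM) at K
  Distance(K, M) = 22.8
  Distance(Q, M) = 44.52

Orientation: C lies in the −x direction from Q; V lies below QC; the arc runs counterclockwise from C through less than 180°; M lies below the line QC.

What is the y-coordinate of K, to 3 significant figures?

-12.8

Q is at the origin; Q and C share the same y with |QC| = 41.0 and C on the −x side, so C = (-41.0, 0.00). Tangency of A1 to QC means the radius VC is perpendicular to QC, so V = C + (0, -7.8) = (-41.0, -7.80). Since VK ⟂ KM (tangency), |VM| = √(7.8² + 22.8²) = 24.1 regardless of where K sits on A1. So M lies on both circle(Q, 44.52) and circle(V, 24.1); the below-QC intersection is M = (-32.6, -30.4). K is the foot of the tangent from M: K = (-47.0, -12.8).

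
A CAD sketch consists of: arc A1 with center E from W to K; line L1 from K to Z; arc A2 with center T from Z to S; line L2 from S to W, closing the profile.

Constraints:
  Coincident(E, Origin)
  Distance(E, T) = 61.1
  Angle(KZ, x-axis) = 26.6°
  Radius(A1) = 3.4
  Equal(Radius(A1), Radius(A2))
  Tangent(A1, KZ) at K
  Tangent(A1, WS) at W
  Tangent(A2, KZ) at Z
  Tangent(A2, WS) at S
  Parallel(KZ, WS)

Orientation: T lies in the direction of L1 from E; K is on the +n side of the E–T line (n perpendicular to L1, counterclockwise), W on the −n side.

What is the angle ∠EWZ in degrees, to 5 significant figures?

83.650°

The slot axis is L1's direction at 26.6°, so u = (cos 26.6°, sin 26.6°) = (0.89415, 0.44776) and n = (−sin 26.6°, cos 26.6°) = (-0.44776, 0.89415). E is at the origin and T lies 61.1 along u from E, so T = 61.1·u = (54.633, 27.358). Tangency of A1 to both parallel lines with radius 3.4 puts K and W at E ± 3.4·n: K = (-1.5224, 3.0401), W = (1.5224, -3.0401). Equal radii place Z and S the same way about T: Z = T + 3.4·n = (53.110, 30.398), S = T − 3.4·n = (56.155, 24.318). Then cos ∠EWZ = WE·WZ / (|WE||WZ|), giving 83.650°.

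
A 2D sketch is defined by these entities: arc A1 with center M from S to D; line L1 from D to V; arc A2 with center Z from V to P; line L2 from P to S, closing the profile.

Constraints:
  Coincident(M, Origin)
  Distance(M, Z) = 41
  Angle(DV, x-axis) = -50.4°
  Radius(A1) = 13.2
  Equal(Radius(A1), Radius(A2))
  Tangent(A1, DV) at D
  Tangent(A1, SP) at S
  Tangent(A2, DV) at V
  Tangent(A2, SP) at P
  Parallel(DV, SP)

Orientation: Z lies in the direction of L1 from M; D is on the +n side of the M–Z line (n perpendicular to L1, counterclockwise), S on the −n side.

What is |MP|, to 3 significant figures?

43.1

Tangency of A1 to both parallel lines with radius 13.2 puts D and S at M ± 13.2·n: D = (10.2, 8.41), S = (-10.2, -8.41). Equal radii place V and P the same way about Z: V = Z + 13.2·n = (36.3, -23.2), P = Z − 13.2·n = (16.0, -40.0). Then |MP| = |P − M| = 43.1.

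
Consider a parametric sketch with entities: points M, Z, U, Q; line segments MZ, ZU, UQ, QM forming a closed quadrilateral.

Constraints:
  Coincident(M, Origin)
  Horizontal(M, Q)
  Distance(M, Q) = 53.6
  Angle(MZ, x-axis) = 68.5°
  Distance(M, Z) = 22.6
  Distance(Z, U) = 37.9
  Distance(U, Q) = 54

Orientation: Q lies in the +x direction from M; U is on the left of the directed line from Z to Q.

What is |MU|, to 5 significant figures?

59.727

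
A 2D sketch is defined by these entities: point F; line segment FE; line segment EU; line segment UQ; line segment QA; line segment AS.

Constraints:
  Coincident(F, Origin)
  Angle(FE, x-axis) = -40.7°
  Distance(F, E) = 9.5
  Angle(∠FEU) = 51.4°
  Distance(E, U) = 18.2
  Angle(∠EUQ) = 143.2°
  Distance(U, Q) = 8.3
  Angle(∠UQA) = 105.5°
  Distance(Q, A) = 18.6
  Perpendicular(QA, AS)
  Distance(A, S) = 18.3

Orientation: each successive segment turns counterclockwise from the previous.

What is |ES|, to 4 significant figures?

15.69

∠UQA = 105.5° gives QA at -160.8° from the x-axis; with |QA| = 18.6, A = (-14.42, 12.70). QA ⟂ AS, so AS runs at -70.80°; with |AS| = 18.3, S = (-8.403, -4.582). Then |ES| = |S − E| = 15.69.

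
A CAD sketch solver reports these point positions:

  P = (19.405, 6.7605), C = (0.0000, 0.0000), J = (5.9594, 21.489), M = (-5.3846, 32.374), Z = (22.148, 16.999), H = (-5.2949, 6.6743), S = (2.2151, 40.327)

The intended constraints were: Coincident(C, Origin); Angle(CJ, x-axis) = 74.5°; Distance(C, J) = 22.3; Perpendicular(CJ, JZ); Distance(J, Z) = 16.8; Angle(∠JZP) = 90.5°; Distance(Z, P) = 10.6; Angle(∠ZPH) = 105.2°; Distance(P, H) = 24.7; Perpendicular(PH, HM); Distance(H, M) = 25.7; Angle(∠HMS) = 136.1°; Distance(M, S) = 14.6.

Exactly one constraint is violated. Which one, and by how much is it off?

Distance(M, S) = 14.6 — off by 3.60.

C = (0.00, 0.00) ✓; CJ at 74.50° ✓; |CJ| = 22.30 ✓; ∠(CJ, JZ) = 90.00° ✓; |JZ| = 16.80 ✓; ∠JZP = 90.50° ✓; |ZP| = 10.60 ✓; ∠ZPH = 105.2° ✓; |PH| = 24.70 ✓; ∠(PH, HM) = 90.00° ✓; |HM| = 25.70 ✓; ∠HMS = 136.1° ✓; |MS| = 11.00 ✗.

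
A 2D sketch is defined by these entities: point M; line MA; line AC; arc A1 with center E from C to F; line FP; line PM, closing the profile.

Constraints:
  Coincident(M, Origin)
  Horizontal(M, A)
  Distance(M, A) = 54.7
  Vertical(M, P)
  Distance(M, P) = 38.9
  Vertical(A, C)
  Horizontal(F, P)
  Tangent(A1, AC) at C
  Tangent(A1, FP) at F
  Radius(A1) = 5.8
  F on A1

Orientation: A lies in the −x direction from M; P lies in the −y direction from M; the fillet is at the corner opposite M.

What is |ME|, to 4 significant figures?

59.05

MP is vertical with |MP| = 38.9 and P on the −y side, so P = (0.000, -38.90). The virtual corner opposite M is at (-54.70, -38.90). The tangent condition forces EC to be normal to AC and tangency of A1 to FP means the radius EF is perpendicular to FP, with radius 5.8, so the center E sits 5.8 in from both sides at E = (-48.90, -33.10). Then |ME| = |E − M| = 59.05.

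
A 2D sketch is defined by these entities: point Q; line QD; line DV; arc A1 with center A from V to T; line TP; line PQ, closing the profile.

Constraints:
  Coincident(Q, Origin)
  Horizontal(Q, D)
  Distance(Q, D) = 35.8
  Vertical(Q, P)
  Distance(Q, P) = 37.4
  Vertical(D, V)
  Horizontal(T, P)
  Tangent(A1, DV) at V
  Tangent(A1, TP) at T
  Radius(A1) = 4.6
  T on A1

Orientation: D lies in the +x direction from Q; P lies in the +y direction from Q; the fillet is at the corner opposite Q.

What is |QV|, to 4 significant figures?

48.55

Q is at the origin; Q and D share the same y with |QD| = 35.8 and D on the +x side, so D = (35.80, 0.000). QP is vertical with |QP| = 37.4 and P on the +y side, so P = (0.000, 37.40). The virtual corner opposite Q is at (35.80, 37.40). Tangency of A1 to DV means the radius AV is perpendicular to DV and A1 meets TP tangentially, so AT is at right angles to TP, with radius 4.6, so the center A sits 4.6 in from both sides at A = (31.20, 32.80). That places the tangent points at V = (35.80, 32.80) on DV and T = (31.20, 37.40) on TP. Then |QV| = |V − Q| = 48.55.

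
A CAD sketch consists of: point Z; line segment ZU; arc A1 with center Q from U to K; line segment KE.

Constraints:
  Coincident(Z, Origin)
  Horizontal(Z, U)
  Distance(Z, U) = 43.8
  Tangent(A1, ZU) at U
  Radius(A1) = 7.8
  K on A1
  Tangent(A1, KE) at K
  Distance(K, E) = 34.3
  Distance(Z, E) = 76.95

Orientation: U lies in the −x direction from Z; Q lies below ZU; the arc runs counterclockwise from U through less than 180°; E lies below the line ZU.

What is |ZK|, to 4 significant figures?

50.14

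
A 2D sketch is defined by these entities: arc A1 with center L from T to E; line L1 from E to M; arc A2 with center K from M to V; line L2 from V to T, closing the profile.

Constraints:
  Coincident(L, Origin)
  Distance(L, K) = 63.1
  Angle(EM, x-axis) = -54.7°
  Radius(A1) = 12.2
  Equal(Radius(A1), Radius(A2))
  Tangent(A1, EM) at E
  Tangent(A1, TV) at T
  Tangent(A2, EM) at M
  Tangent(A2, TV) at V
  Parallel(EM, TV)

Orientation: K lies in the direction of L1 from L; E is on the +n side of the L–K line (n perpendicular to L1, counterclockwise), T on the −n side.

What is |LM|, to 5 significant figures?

64.269

The slot axis is L1's direction at -54.7°, so u = (cos -54.7°, sin -54.7°) = (0.57786, -0.81614) and n = (−sin -54.7°, cos -54.7°) = (0.81614, 0.57786). L is at the origin and K lies 63.1 along u from L, so K = 63.1·u = (36.463, -51.498). Tangency of A1 to both parallel lines with radius 12.2 puts E and T at L ± 12.2·n: E = (9.9569, 7.0499), T = (-9.9569, -7.0499). Equal radii place M and V the same way about K: M = K + 12.2·n = (46.420, -44.448), V = K − 12.2·n = (26.506, -58.548). Then |LM| = |M − L| = 64.269.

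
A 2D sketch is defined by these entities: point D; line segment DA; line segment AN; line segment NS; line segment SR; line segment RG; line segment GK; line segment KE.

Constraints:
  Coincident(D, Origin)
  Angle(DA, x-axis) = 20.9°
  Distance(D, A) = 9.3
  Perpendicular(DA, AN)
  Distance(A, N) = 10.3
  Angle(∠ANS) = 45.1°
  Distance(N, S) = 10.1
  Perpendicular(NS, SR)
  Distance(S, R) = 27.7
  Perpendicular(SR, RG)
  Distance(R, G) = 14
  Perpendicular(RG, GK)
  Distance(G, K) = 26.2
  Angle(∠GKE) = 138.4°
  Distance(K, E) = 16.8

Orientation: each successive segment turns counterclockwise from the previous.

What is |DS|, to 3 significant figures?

3.83

D is at the origin; DA runs at 20.9° with length 9.3, so A = (8.69, 3.32). The perpendicularity gives AN at right angles to DA, so AN runs at 111°; with |AN| = 10.3, N = (5.01, 12.9). ∠ANS = 45.1° gives NS at -114° from the x-axis; with |NS| = 10.1, S = (0.873, 3.73). Then |DS| = |S − D| = 3.83.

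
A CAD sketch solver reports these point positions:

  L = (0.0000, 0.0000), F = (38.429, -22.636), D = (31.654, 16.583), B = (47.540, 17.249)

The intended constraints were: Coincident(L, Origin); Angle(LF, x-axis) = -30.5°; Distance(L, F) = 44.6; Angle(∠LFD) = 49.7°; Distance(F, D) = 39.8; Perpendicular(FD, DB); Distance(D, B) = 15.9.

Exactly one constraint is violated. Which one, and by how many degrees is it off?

Perpendicular(FD, DB) — off by 7.40°.

L = (0.00, 0.00) ✓; LF at -30.50° ✓; |LF| = 44.60 ✓; ∠LFD = 49.70° ✓; |FD| = 39.80 ✓; ∠(FD, DB) = 97.40° ✗; |DB| = 15.90 ✓.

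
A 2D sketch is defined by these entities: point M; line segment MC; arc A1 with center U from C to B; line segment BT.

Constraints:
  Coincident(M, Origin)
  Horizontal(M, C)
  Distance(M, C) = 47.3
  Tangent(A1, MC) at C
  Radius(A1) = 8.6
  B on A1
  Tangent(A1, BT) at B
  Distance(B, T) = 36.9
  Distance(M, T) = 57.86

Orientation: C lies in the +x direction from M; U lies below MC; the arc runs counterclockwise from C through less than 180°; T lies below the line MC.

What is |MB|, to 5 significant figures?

39.550

M is at the origin; MC is horizontal with |MC| = 47.3 and C on the +x side, so C = (47.300, 0.0000). Since A1 is tangent to MC there, UC ⟂ MC, so U = C + (0, -8.6) = (47.300, -8.6000). Since UB ⟂ BT (tangency), |UT| = √(8.6² + 36.9²) = 37.889 regardless of where B sits on A1. So T lies on both circle(M, 57.86) and circle(U, 37.889); the below-MC intersection is T = (36.480, -44.911). B is the foot of the tangent from T: B = (38.716, -8.0789).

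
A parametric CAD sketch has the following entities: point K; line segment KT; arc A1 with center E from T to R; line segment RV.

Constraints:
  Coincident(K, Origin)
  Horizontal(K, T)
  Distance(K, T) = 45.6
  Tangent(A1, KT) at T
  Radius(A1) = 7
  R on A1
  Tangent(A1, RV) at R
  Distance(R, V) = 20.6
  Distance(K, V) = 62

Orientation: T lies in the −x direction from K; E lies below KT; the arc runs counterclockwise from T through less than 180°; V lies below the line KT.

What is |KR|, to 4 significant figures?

52.79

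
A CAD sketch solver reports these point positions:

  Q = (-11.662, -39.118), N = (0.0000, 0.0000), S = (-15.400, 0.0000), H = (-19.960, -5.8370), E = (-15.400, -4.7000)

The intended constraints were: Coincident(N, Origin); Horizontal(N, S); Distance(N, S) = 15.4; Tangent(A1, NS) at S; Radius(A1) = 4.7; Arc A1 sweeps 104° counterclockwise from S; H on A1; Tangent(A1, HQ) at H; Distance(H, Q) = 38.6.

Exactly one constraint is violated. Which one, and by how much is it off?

Distance(H, Q) = 38.6 — off by 4.30.

N = (0.00, 0.00) ✓; N.y = 0.00, S.y = 0.00 ✓; |NS| = 15.40 ✓; ∠(ES, SN) = 90.00° ✓; |ES| = 4.700 ✓; bearing(E→H) − bearing(E→S) = 104.0° ✓; |EH| = 4.700 ✓; ∠(EH, HQ) = 90.00° ✓; |HQ| = 34.30 ✗.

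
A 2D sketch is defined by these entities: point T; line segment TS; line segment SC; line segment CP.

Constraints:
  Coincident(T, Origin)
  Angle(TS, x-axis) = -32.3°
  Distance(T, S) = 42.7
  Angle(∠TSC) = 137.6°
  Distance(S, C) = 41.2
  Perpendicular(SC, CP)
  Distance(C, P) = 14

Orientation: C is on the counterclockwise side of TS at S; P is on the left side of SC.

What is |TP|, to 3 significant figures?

74.2

∠TSC = 137.6°, so SC runs at -32.3° + (180° − 137.6°) = 10.1° from the x-axis; with |SC| = 41.2, C = S + 41.2·(cos 10.1°, sin 10.1°) = (76.7, -15.6). The perpendicularity gives CP at right angles to SC; with |CP| = 14.0 on the left of SC, P = C + 14.0·(-0.175, 0.985) = (74.2, -1.81). Then |TP| = |P − T| = 74.2.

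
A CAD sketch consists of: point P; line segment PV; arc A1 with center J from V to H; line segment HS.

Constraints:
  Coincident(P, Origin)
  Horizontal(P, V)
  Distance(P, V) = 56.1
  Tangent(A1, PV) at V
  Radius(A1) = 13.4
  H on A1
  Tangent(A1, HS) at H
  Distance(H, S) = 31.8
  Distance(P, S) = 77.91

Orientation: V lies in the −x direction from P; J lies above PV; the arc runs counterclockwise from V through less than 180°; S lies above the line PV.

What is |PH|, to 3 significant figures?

49.3

P is at the origin; PV is horizontal with |PV| = 56.1 and V on the −x side, so V = (-56.1, 0.00). Since A1 is tangent to PV there, JV ⟂ PV, so J = V + (0, 13.4) = (-56.1, 13.4). Since JH ⟂ HS (tangency), |JS| = √(13.4² + 31.8²) = 34.5 regardless of where H sits on A1. So S lies on both circle(P, 77.91) and circle(J, 34.5); the above-PV intersection is S = (-61.8, 47.4). H is the foot of the tangent from S: H = (-44.8, 20.6).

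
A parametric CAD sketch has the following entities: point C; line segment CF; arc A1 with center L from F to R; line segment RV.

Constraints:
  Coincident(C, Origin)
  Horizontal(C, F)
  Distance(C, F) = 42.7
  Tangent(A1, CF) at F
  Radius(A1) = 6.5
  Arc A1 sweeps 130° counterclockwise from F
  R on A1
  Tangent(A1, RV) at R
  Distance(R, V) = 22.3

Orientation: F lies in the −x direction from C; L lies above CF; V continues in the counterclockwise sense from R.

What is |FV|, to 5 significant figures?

29.295

C is at the origin; C and F share the same y with |CF| = 42.7 and F on the −x side, so F = (-42.700, 0.0000). Tangency of A1 to CF means the radius LF is perpendicular to CF, so L = F + (0, 6.5) = (-42.700, 6.5000). On A1, F sits at bearing -90° from L; a 130° counterclockwise sweep puts R at bearing 40°, so R = L + 6.5·(cos 40°, sin 40°) = (-37.721, 10.678). Tangency of A1 to RV means the radius LR is perpendicular to RV, so RV runs along (−sin 40°, cos 40°); with |RV| = 22.3, V = (-52.055, 27.761). Then |FV| = |V − F| = 29.295.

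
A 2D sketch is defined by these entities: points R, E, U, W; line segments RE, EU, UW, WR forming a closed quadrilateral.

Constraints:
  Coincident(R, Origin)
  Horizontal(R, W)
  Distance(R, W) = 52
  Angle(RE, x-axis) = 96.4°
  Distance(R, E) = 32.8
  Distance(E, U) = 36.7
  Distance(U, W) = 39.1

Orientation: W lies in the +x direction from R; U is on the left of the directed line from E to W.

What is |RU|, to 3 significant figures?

47.5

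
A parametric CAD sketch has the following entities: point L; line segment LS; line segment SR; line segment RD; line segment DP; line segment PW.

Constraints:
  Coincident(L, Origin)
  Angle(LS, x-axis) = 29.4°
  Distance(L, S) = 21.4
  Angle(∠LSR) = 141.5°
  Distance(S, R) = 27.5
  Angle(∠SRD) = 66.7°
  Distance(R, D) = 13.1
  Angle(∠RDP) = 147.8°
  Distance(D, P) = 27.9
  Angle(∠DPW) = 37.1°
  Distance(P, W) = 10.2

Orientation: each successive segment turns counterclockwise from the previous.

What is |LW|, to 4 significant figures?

19.89

L is at the origin; LS runs at 29.4° with length 21.4, so S = (18.64, 10.51). ∠LSR = 141.5° gives SR at 67.90° from the x-axis; with |SR| = 27.5, R = (28.99, 35.98). ∠SRD = 66.7° gives RD at -178.8° from the x-axis; with |RD| = 13.1, D = (15.89, 35.71). ∠RDP = 147.8° gives DP at -146.6° from the x-axis; with |DP| = 27.9, P = (-7.399, 20.35). ∠DPW = 37.1° gives PW at -3.700° from the x-axis; with |PW| = 10.2, W = (2.779, 19.69). Then |LW| = |W − L| = 19.89.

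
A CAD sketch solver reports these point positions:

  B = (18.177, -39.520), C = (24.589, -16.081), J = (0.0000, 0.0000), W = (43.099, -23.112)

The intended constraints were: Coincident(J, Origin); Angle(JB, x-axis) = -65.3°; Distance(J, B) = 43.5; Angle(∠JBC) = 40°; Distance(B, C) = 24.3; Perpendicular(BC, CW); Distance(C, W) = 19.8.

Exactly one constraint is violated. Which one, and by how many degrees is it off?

Perpendicular(BC, CW) — off by 5.50°.

J = (0.00, 0.00) ✓; JB at -65.30° ✓; |JB| = 43.50 ✓; ∠JBC = 40.00° ✓; |BC| = 24.30 ✓; ∠(BC, CW) = 95.50° ✗; |CW| = 19.80 ✓.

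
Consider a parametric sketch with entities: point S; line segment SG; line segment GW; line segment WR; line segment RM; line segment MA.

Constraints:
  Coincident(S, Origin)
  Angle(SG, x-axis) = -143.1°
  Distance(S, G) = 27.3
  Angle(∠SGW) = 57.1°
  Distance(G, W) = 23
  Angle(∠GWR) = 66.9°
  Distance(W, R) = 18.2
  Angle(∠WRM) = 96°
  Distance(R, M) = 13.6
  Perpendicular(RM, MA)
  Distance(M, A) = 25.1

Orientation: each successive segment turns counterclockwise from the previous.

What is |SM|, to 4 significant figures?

15.71

S is at the origin; SG runs at -143.1° with length 27.3, so G = (-21.83, -16.39). ∠SGW = 57.1° gives GW at -20.20° from the x-axis; with |GW| = 23.0, W = (-0.2461, -24.33). ∠GWR = 66.9° gives WR at 92.90° from the x-axis; with |WR| = 18.2, R = (-1.167, -6.157). ∠WRM = 96.0° gives RM at 176.9° from the x-axis; with |RM| = 13.6, M = (-14.75, -5.421). Then |SM| = |M − S| = 15.71.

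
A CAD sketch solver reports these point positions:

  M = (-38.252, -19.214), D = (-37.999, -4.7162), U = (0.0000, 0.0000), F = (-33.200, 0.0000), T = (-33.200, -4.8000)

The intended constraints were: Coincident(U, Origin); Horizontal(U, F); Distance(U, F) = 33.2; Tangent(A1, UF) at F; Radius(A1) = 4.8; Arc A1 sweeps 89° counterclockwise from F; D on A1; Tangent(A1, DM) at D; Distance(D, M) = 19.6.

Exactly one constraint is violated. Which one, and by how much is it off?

Distance(D, M) = 19.6 — off by 5.10.

U = (0.00, 0.00) ✓; U.y = 0.00, F.y = 0.00 ✓; |UF| = 33.20 ✓; ∠(TF, FU) = 90.00° ✓; |TF| = 4.800 ✓; bearing(T→D) − bearing(T→F) = 89.00° ✓; |TD| = 4.800 ✓; ∠(TD, DM) = 90.00° ✓; |DM| = 14.50 ✗.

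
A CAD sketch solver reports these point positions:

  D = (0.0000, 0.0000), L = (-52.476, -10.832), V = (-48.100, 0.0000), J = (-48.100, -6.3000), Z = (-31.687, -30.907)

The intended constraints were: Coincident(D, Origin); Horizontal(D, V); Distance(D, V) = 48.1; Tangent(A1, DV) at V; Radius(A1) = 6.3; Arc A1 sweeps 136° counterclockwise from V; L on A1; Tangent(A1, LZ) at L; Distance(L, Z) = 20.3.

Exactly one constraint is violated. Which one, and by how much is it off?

Distance(L, Z) = 20.3 — off by 8.60.

D = (0.00, 0.00) ✓; D.y = 0.00, V.y = 0.00 ✓; |DV| = 48.10 ✓; ∠(JV, VD) = 90.00° ✓; |JV| = 6.300 ✓; bearing(J→L) − bearing(J→V) = 136.0° ✓; |JL| = 6.300 ✓; ∠(JL, LZ) = 90.00° ✓; |LZ| = 28.90 ✗.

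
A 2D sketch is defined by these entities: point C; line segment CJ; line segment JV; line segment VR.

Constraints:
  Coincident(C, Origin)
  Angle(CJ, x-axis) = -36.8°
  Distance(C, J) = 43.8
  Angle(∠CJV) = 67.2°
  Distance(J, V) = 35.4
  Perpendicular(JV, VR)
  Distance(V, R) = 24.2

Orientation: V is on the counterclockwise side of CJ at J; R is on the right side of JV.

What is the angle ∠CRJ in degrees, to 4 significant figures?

39.72°

C is at the origin; CJ runs at -36.8° with length 43.8, so J = 43.8·(cos -36.8°, sin -36.8°) = (35.07, -26.24). ∠CJV = 67.2°, so JV runs at -36.8° + (180° − 67.2°) = 76.00° from the x-axis; with |JV| = 35.4, V = J + 35.4·(cos 76.00°, sin 76.00°) = (43.64, 8.111). The perpendicularity gives VR at right angles to JV; with |VR| = 24.2 on the right of JV, R = V + 24.2·(0.9703, -0.2419) = (67.12, 2.257). Then cos ∠CRJ = RC·RJ / (|RC||RJ|), giving 39.72°.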